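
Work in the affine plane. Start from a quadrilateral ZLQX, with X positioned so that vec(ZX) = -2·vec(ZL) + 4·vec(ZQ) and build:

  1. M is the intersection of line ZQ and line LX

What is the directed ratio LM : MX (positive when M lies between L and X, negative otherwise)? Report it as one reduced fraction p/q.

LM:MX = 1/2

Work in coordinates with Z = (0, 0), L = (1, 0), Q = (0, 1), X = (-2, 4).
1. M is the intersection of line ZQ and line LX ⇒ M = (0, 4/3)
M = L + t·(X−L) with t = 1/3, so LM:MX = t:(1−t) = 1/3:2/3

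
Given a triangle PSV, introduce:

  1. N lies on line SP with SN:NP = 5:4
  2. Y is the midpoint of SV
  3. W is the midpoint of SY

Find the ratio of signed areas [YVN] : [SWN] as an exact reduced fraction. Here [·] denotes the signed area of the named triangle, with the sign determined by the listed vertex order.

[YVN]:[SWN] = 2

Work in coordinates with P = (0, 0), S = (1, 0), V = (0, 1).
1. N lies on line SP with SN:NP = 5:4 ⇒ N = (4/9, 0)
2. Y is the midpoint of SV ⇒ Y = (1/2, 1/2)
3. W is the midpoint of SY ⇒ W = (3/4, 1/4)
2·[YVN] = 5/18, 2·[SWN] = 5/36
[YVN]:[SWN] = 5/18:5/36 = 2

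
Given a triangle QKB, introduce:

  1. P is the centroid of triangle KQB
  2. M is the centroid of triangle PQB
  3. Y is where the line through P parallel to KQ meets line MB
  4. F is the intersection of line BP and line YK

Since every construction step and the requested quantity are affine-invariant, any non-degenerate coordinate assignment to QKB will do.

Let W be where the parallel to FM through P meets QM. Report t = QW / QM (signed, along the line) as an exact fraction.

Choose coordinates Q = (0, 0), K = (1, 0), B = (0, 1).
1. P is the centroid of triangle KQB ⇒ P = (1/3, 1/3)
2. M is the centroid of triangle PQB ⇒ M = (1/9, 4/9)
3. Y is where the line through P parallel to KQ meets line MB ⇒ Y = (2/15, 1/3)
4. F is the intersection of line BP and line YK ⇒ F = (8/21, 5/21)
through P parallel to FM: direction (-17/63, 13/63); meets QM at W = (10/81, 40/81)
W = Q + t·(M−Q) with t = 10/9

t = 10/9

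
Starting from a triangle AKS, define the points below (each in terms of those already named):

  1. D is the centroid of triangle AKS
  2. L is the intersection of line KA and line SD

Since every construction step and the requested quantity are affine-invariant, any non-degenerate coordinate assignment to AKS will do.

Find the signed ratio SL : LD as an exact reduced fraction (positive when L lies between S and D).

SL:LD = -3

Set A = (0, 0), K = (1, 0), S = (0, 1); any affine frame gives the same invariant.
1. D is the centroid of triangle AKS ⇒ D = (1/3, 1/3)
2. L is the intersection of line KA and line SD ⇒ L = (1/2, 0)
L = S + t·(D−S) with t = 3/2, so SL:LD = t:(1−t) = 3/2:-1/2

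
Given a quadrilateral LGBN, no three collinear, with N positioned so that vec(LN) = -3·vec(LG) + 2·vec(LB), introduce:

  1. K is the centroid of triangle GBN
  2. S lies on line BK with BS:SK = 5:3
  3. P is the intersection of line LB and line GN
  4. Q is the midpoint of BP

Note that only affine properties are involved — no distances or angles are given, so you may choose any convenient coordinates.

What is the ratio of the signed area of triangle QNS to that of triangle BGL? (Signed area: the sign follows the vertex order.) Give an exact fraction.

Set L = (0, 0), G = (1, 0), B = (0, 1), N = (-3, 2); any affine frame gives the same invariant.
1. K is the centroid of triangle GBN ⇒ K = (-2/3, 1)
2. S lies on line BK with BS:SK = 5:3 ⇒ S = (-5/12, 1)
3. P is the intersection of line LB and line GN ⇒ P = (0, 1/2)
4. Q is the midpoint of BP ⇒ Q = (0, 3/4)
2·[QNS] = -11/48, 2·[BGL] = -1
[QNS]:[BGL] = -11/48:-1 = 11/48

[QNS]:[BGL] = 11/48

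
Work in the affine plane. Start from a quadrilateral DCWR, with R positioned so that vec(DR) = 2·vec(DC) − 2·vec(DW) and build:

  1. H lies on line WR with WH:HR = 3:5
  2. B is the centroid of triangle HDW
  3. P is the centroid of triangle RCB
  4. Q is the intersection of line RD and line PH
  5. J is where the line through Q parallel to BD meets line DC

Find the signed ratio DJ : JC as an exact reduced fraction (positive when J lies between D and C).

Assign D = (0, 0), C = (1, 0), W = (0, 1), R = (2, -2) — the answer is frame-independent, so this choice is without loss of generality.
1. H lies on line WR with WH:HR = 3:5 ⇒ H = (3/4, -1/8)
2. B is the centroid of triangle HDW ⇒ B = (1/4, 7/24)
3. P is the centroid of triangle RCB ⇒ P = (13/12, -41/72)
4. Q is the intersection of line RD and line PH ⇒ Q = (21/8, -21/8)
5. J is where the line through Q parallel to BD meets line DC ⇒ J = (39/8, 0)
J = D + t·(C−D) with t = 39/8, so DJ:JC = t:(1−t) = 39/8:-31/8

DJ:JC = -39/31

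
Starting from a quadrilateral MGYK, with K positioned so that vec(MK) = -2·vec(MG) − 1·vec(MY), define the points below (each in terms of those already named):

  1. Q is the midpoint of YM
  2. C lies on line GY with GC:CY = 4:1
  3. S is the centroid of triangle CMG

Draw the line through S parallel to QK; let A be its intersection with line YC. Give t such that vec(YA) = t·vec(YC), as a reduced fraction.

t = 62/21

Set M = (0, 0), G = (1, 0), Y = (0, 1), K = (-2, -1); any affine frame gives the same invariant.
1. Q is the midpoint of YM ⇒ Q = (0, 1/2)
2. C lies on line GY with GC:CY = 4:1 ⇒ C = (1/5, 4/5)
3. S is the centroid of triangle CMG ⇒ S = (2/5, 4/15)
through S parallel to QK: direction (-2, -3/2); meets YC at A = (62/105, 43/105)
A = Y + t·(C−Y) with t = 62/21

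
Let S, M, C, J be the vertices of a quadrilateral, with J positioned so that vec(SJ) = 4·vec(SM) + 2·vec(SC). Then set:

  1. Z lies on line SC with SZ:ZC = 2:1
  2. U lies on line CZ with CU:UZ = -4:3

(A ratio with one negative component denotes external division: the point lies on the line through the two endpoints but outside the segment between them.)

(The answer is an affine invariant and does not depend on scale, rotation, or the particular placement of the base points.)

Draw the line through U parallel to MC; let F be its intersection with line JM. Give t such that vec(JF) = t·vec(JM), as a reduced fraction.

Work in coordinates with S = (0, 0), M = (1, 0), C = (0, 1), J = (4, 2).
1. Z lies on line SC with SZ:ZC = 2:1 ⇒ Z = (0, 2/3)
2. U lies on line CZ with CU:UZ = -4:3 ⇒ U = (0, -1/3)
through U parallel to MC: direction (-1, 1); meets JM at F = (1/5, -8/15)
F = J + t·(M−J) with t = 19/15

t = 19/15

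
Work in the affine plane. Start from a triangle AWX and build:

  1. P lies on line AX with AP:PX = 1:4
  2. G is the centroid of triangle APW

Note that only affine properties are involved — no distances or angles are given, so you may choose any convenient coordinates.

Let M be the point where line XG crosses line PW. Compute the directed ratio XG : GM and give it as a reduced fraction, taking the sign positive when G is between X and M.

Work in coordinates with A = (0, 0), W = (1, 0), X = (0, 1).
1. P lies on line AX with AP:PX = 1:4 ⇒ P = (0, 1/5)
2. G is the centroid of triangle APW ⇒ G = (1/3, 1/15)
line XG meets PW at M = (4/13, 9/65)
G = X + t·(M−X) with t = 13/12, so XG:GM = 13/12:-1/12

XG:GM = -13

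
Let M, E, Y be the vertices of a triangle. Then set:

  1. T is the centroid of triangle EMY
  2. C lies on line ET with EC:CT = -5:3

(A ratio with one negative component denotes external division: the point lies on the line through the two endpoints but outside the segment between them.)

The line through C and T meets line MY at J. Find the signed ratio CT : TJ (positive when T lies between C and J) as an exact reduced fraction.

Set M = (0, 0), E = (1, 0), Y = (0, 1); any affine frame gives the same invariant.
1. T is the centroid of triangle EMY ⇒ T = (1/3, 1/3)
2. C lies on line ET with EC:CT = -5:3 ⇒ C = (-2/3, 5/6)
line CT meets MY at J = (0, 1/2)
T = C + t·(J−C) with t = 3/2, so CT:TJ = 3/2:-1/2

CT:TJ = -3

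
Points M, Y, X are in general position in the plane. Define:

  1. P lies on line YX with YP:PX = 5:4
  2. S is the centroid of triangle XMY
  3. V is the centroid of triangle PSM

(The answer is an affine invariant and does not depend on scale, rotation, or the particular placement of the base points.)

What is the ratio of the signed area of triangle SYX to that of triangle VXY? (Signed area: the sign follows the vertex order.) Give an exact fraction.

Set M = (0, 0), Y = (1, 0), X = (0, 1); any affine frame gives the same invariant.
1. P lies on line YX with YP:PX = 5:4 ⇒ P = (4/9, 5/9)
2. S is the centroid of triangle XMY ⇒ S = (1/3, 1/3)
3. V is the centroid of triangle PSM ⇒ V = (7/27, 8/27)
2·[SYX] = 1/3, 2·[VXY] = -4/9
[SYX]:[VXY] = 1/3:-4/9 = -3/4

[SYX]:[VXY] = -3/4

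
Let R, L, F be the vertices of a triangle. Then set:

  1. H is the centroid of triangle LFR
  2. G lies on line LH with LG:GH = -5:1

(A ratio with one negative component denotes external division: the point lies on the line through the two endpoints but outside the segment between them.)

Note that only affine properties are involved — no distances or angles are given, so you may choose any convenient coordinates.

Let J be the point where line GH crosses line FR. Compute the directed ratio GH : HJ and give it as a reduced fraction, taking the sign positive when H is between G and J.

Work in coordinates with R = (0, 0), L = (1, 0), F = (0, 1).
1. H is the centroid of triangle LFR ⇒ H = (1/3, 1/3)
2. G lies on line LH with LG:GH = -5:1 ⇒ G = (1/6, 5/12)
line GH meets FR at J = (0, 1/2)
H = G + t·(J−G) with t = -1, so GH:HJ = -1:2

GH:HJ = -1/2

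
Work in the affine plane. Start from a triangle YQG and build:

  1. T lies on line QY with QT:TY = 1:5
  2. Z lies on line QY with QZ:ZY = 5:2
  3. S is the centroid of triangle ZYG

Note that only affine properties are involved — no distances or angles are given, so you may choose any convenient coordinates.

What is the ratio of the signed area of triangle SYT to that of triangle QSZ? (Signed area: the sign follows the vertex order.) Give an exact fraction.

Work in coordinates with Y = (0, 0), Q = (1, 0), G = (0, 1).
1. T lies on line QY with QT:TY = 1:5 ⇒ T = (5/6, 0)
2. Z lies on line QY with QZ:ZY = 5:2 ⇒ Z = (2/7, 0)
3. S is the centroid of triangle ZYG ⇒ S = (2/21, 1/3)
2·[SYT] = 5/18, 2·[QSZ] = 5/21
[SYT]:[QSZ] = 5/18:5/21 = 7/6

[SYT]:[QSZ] = 7/6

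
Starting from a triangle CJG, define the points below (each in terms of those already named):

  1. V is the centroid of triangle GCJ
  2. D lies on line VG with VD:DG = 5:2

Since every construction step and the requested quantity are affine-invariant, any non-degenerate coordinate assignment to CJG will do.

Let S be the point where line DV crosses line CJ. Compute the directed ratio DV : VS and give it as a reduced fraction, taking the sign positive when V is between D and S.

DV:VS = 10/7

Set C = (0, 0), J = (1, 0), G = (0, 1); any affine frame gives the same invariant.
1. V is the centroid of triangle GCJ ⇒ V = (1/3, 1/3)
2. D lies on line VG with VD:DG = 5:2 ⇒ D = (2/21, 17/21)
line DV meets CJ at S = (1/2, 0)
V = D + t·(S−D) with t = 10/17, so DV:VS = 10/17:7/17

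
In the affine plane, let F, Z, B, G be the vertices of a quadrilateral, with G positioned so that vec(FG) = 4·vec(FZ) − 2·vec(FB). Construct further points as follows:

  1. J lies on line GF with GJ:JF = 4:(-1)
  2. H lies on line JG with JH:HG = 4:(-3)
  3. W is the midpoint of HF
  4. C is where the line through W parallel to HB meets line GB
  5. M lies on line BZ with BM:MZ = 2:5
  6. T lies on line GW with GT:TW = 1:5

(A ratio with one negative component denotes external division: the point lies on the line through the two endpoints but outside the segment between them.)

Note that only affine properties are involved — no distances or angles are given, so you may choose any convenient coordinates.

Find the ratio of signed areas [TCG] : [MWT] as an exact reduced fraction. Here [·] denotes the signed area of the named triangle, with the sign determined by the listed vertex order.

[TCG]:[MWT] = -7/80

Work in coordinates with F = (0, 0), Z = (1, 0), B = (0, 1), G = (4, -2).
1. J lies on line GF with GJ:JF = 4:(-1) ⇒ J = (-4/3, 2/3)
2. H lies on line JG with JH:HG = 4:(-3) ⇒ H = (20, -10)
3. W is the midpoint of HF ⇒ W = (10, -5)
4. C is where the line through W parallel to HB meets line GB ⇒ C = (5/2, -7/8)
5. M lies on line BZ with BM:MZ = 2:5 ⇒ M = (2/7, 5/7)
6. T lies on line GW with GT:TW = 1:5 ⇒ T = (5, -5/2)
2·[TCG] = 3/8, 2·[MWT] = -30/7
[TCG]:[MWT] = 3/8:-30/7 = -7/80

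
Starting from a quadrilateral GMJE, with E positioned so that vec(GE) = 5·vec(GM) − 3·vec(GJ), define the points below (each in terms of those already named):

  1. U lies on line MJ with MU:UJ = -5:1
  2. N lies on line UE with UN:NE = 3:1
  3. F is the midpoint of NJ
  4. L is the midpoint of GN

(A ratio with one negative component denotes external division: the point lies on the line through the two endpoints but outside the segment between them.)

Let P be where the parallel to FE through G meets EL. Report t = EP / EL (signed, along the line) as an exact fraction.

Choose coordinates G = (0, 0), M = (1, 0), J = (0, 1), E = (5, -3).
1. U lies on line MJ with MU:UJ = -5:1 ⇒ U = (-1/4, 5/4)
2. N lies on line UE with UN:NE = 3:1 ⇒ N = (59/16, -31/16)
3. F is the midpoint of NJ ⇒ F = (59/32, -15/32)
4. L is the midpoint of GN ⇒ L = (59/32, -31/32)
through G parallel to FE: direction (101/32, -81/32); meets EL at P = (-11/8, 891/808)
P = E + t·(L−E) with t = 204/101

t = 204/101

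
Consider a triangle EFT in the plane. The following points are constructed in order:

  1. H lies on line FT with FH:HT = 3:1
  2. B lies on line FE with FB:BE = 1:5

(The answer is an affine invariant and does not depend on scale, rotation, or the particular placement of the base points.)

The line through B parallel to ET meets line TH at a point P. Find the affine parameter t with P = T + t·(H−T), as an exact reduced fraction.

Work in coordinates with E = (0, 0), F = (1, 0), T = (0, 1).
1. H lies on line FT with FH:HT = 3:1 ⇒ H = (1/4, 3/4)
2. B lies on line FE with FB:BE = 1:5 ⇒ B = (5/6, 0)
through B parallel to ET: direction (0, 1); meets TH at P = (5/6, 1/6)
P = T + t·(H−T) with t = 10/3

t = 10/3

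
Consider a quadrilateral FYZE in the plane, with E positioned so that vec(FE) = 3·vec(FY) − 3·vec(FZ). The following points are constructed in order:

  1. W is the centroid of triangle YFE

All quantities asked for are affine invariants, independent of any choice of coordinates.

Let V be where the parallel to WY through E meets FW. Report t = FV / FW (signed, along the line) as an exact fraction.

t = 2

Set F = (0, 0), Y = (1, 0), Z = (0, 1), E = (3, -3); any affine frame gives the same invariant.
1. W is the centroid of triangle YFE ⇒ W = (4/3, -1)
through E parallel to WY: direction (-1/3, 1); meets FW at V = (8/3, -2)
V = F + t·(W−F) with t = 2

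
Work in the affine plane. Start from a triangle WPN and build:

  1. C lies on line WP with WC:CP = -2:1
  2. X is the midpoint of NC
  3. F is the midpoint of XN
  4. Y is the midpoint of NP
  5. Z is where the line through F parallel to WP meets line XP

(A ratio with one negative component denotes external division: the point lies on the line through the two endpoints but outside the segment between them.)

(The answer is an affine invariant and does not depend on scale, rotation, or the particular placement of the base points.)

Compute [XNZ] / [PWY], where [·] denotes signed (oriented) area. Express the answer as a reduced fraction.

[XNZ]:[PWY] = 1/2

Choose coordinates W = (0, 0), P = (1, 0), N = (0, 1).
1. C lies on line WP with WC:CP = -2:1 ⇒ C = (2, 0)
2. X is the midpoint of NC ⇒ X = (1, 1/2)
3. F is the midpoint of XN ⇒ F = (1/2, 3/4)
4. Y is the midpoint of NP ⇒ Y = (1/2, 1/2)
5. Z is where the line through F parallel to WP meets line XP ⇒ Z = (1, 3/4)
2·[XNZ] = -1/4, 2·[PWY] = -1/2
[XNZ]:[PWY] = -1/4:-1/2 = 1/2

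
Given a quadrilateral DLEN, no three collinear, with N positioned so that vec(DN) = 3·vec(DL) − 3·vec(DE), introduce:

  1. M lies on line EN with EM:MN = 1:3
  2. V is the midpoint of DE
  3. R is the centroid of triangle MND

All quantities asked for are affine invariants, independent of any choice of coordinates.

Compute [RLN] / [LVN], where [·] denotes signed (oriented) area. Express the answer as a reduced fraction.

[RLN]:[LVN] = -5/8

Set D = (0, 0), L = (1, 0), E = (0, 1), N = (3, -3); any affine frame gives the same invariant.
1. M lies on line EN with EM:MN = 1:3 ⇒ M = (3/4, 0)
2. V is the midpoint of DE ⇒ V = (0, 1/2)
3. R is the centroid of triangle MND ⇒ R = (5/4, -1)
2·[RLN] = -5/4, 2·[LVN] = 2
[RLN]:[LVN] = -5/4:2 = -5/8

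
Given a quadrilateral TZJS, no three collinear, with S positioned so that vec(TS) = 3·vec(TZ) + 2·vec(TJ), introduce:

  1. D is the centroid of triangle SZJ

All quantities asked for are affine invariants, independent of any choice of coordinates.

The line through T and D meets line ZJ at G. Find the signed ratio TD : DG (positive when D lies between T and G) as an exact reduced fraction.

Work in coordinates with T = (0, 0), Z = (1, 0), J = (0, 1), S = (3, 2).
1. D is the centroid of triangle SZJ ⇒ D = (4/3, 1)
line TD meets ZJ at G = (4/7, 3/7)
D = T + t·(G−T) with t = 7/3, so TD:DG = 7/3:-4/3

TD:DG = -7/4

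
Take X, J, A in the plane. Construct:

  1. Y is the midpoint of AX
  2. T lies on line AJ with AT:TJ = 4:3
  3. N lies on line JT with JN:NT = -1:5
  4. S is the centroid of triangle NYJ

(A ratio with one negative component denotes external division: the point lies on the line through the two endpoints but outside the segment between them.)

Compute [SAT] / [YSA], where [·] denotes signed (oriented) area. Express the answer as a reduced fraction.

[SAT]:[YSA] = -16/59

Assign X = (0, 0), J = (1, 0), A = (0, 1) — the answer is frame-independent, so this choice is without loss of generality.
1. Y is the midpoint of AX ⇒ Y = (0, 1/2)
2. T lies on line AJ with AT:TJ = 4:3 ⇒ T = (4/7, 3/7)
3. N lies on line JT with JN:NT = -1:5 ⇒ N = (31/28, -3/28)
4. S is the centroid of triangle NYJ ⇒ S = (59/84, 11/84)
2·[SAT] = -2/21, 2·[YSA] = 59/168
[SAT]:[YSA] = -2/21:59/168 = -16/59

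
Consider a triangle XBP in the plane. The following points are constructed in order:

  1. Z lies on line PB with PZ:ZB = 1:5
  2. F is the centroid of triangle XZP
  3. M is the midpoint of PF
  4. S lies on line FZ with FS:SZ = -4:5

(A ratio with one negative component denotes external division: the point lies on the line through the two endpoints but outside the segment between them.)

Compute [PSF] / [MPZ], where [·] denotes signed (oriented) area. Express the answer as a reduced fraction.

[PSF]:[MPZ] = -8

Assign X = (0, 0), B = (1, 0), P = (0, 1) — the answer is frame-independent, so this choice is without loss of generality.
1. Z lies on line PB with PZ:ZB = 1:5 ⇒ Z = (1/6, 5/6)
2. F is the centroid of triangle XZP ⇒ F = (1/18, 11/18)
3. M is the midpoint of PF ⇒ M = (1/36, 29/36)
4. S lies on line FZ with FS:SZ = -4:5 ⇒ S = (-7/18, -5/18)
2·[PSF] = 2/9, 2·[MPZ] = -1/36
[PSF]:[MPZ] = 2/9:-1/36 = -8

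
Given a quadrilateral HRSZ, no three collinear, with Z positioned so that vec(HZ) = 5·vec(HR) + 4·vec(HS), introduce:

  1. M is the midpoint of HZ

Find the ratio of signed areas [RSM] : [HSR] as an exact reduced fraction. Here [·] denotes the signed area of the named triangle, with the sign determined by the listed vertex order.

Set H = (0, 0), R = (1, 0), S = (0, 1), Z = (5, 4); any affine frame gives the same invariant.
1. M is the midpoint of HZ ⇒ M = (5/2, 2)
2·[RSM] = -7/2, 2·[HSR] = -1
[RSM]:[HSR] = -7/2:-1 = 7/2

[RSM]:[HSR] = 7/2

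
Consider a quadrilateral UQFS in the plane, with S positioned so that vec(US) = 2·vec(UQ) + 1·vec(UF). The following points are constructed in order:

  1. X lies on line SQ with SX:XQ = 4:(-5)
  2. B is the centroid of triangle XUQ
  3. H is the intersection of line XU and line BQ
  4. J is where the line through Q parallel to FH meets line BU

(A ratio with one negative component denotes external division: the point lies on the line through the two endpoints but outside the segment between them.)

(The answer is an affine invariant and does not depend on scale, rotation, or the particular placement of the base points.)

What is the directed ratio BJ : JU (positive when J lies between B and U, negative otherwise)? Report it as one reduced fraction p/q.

Work in coordinates with U = (0, 0), Q = (1, 0), F = (0, 1), S = (2, 1).
1. X lies on line SQ with SX:XQ = 4:(-5) ⇒ X = (6, 5)
2. B is the centroid of triangle XUQ ⇒ B = (7/3, 5/3)
3. H is the intersection of line XU and line BQ ⇒ H = (3, 5/2)
4. J is where the line through Q parallel to FH meets line BU ⇒ J = (-7/3, -5/3)
J = B + t·(U−B) with t = 2, so BJ:JU = t:(1−t) = 2:-1

BJ:JU = -2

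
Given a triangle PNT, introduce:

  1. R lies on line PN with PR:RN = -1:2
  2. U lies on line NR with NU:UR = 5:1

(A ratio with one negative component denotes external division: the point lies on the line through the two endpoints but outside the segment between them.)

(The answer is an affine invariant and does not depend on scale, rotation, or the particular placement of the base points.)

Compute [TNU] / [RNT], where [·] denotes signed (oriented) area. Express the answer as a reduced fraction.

[TNU]:[RNT] = -5/6

Assign P = (0, 0), N = (1, 0), T = (0, 1) — the answer is frame-independent, so this choice is without loss of generality.
1. R lies on line PN with PR:RN = -1:2 ⇒ R = (-1, 0)
2. U lies on line NR with NU:UR = 5:1 ⇒ U = (-2/3, 0)
2·[TNU] = -5/3, 2·[RNT] = 2
[TNU]:[RNT] = -5/3:2 = -5/6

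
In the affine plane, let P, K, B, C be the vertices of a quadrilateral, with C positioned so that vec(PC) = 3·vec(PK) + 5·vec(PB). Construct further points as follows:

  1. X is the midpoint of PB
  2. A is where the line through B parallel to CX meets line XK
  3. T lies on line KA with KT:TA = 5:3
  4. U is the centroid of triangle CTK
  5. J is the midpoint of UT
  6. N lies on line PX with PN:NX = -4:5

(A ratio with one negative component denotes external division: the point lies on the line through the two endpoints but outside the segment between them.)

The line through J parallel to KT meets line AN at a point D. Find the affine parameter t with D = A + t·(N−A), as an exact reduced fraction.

t = -2/5

Assign P = (0, 0), K = (1, 0), B = (0, 1), C = (3, 5) — the answer is frame-independent, so this choice is without loss of generality.
1. X is the midpoint of PB ⇒ X = (0, 1/2)
2. A is where the line through B parallel to CX meets line XK ⇒ A = (-1/4, 5/8)
3. T lies on line KA with KT:TA = 5:3 ⇒ T = (7/32, 25/64)
4. U is the centroid of triangle CTK ⇒ U = (45/32, 115/64)
5. J is the midpoint of UT ⇒ J = (13/16, 35/32)
6. N lies on line PX with PN:NX = -4:5 ⇒ N = (0, -2)
through J parallel to KT: direction (-25/32, 25/64); meets AN at D = (-7/20, 67/40)
D = A + t·(N−A) with t = -2/5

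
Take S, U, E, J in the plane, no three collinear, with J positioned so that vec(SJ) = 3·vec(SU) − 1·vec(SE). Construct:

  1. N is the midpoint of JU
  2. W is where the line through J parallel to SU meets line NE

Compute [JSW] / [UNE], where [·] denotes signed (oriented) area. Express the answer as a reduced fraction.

Work in coordinates with S = (0, 0), U = (1, 0), E = (0, 1), J = (3, -1).
1. N is the midpoint of JU ⇒ N = (2, -1/2)
2. W is where the line through J parallel to SU meets line NE ⇒ W = (8/3, -1)
2·[JSW] = 1/3, 2·[UNE] = 1/2
[JSW]:[UNE] = 1/3:1/2 = 2/3

[JSW]:[UNE] = 2/3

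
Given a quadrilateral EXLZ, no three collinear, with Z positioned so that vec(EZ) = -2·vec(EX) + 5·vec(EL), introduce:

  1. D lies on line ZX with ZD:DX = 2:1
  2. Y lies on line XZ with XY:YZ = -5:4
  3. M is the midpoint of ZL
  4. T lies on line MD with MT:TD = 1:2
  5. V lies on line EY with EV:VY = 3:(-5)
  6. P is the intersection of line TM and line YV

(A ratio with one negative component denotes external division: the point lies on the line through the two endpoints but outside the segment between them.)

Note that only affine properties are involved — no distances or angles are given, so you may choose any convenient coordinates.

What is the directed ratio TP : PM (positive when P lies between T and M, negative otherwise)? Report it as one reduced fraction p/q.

Choose coordinates E = (0, 0), X = (1, 0), L = (0, 1), Z = (-2, 5).
1. D lies on line ZX with ZD:DX = 2:1 ⇒ D = (0, 5/3)
2. Y lies on line XZ with XY:YZ = -5:4 ⇒ Y = (-14, 25)
3. M is the midpoint of ZL ⇒ M = (-1, 3)
4. T lies on line MD with MT:TD = 1:2 ⇒ T = (-2/3, 23/9)
5. V lies on line EY with EV:VY = 3:(-5) ⇒ V = (21, -75/2)
6. P is the intersection of line TM and line YV ⇒ P = (-70/19, 125/19)
P = T + t·(M−T) with t = 172/19, so TP:PM = t:(1−t) = 172/19:-153/19

TP:PM = -172/153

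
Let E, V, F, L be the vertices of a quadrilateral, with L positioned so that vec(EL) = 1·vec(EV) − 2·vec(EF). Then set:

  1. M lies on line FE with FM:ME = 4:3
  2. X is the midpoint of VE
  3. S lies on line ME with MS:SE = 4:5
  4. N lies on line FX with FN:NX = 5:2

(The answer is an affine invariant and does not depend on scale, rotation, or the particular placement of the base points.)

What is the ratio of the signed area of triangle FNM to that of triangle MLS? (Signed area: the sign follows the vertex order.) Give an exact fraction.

[FNM]:[MLS] = 15/14

Choose coordinates E = (0, 0), V = (1, 0), F = (0, 1), L = (1, -2).
1. M lies on line FE with FM:ME = 4:3 ⇒ M = (0, 3/7)
2. X is the midpoint of VE ⇒ X = (1/2, 0)
3. S lies on line ME with MS:SE = 4:5 ⇒ S = (0, 5/21)
4. N lies on line FX with FN:NX = 5:2 ⇒ N = (5/14, 2/7)
2·[FNM] = -10/49, 2·[MLS] = -4/21
[FNM]:[MLS] = -10/49:-4/21 = 15/14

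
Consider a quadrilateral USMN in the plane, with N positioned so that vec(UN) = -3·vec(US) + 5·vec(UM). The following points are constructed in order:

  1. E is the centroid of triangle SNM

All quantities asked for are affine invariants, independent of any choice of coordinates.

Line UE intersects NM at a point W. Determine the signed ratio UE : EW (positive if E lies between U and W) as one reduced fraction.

Assign U = (0, 0), S = (1, 0), M = (0, 1), N = (-3, 5) — the answer is frame-independent, so this choice is without loss of generality.
1. E is the centroid of triangle SNM ⇒ E = (-2/3, 2)
line UE meets NM at W = (-3/5, 9/5)
E = U + t·(W−U) with t = 10/9, so UE:EW = 10/9:-1/9

UE:EW = -10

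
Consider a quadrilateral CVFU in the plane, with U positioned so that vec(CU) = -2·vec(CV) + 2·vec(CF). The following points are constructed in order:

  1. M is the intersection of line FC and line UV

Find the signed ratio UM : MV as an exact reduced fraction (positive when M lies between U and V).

Set C = (0, 0), V = (1, 0), F = (0, 1), U = (-2, 2); any affine frame gives the same invariant.
1. M is the intersection of line FC and line UV ⇒ M = (0, 2/3)
M = U + t·(V−U) with t = 2/3, so UM:MV = t:(1−t) = 2/3:1/3

UM:MV = 2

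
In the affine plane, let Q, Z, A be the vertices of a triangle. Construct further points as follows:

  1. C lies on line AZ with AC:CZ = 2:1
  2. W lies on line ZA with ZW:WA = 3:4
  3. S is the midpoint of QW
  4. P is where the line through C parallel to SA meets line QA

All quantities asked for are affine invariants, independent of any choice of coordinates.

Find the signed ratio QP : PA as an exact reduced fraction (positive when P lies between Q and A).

Set Q = (0, 0), Z = (1, 0), A = (0, 1); any affine frame gives the same invariant.
1. C lies on line AZ with AC:CZ = 2:1 ⇒ C = (2/3, 1/3)
2. W lies on line ZA with ZW:WA = 3:4 ⇒ W = (4/7, 3/7)
3. S is the midpoint of QW ⇒ S = (2/7, 3/14)
4. P is where the line through C parallel to SA meets line QA ⇒ P = (0, 13/6)
P = Q + t·(A−Q) with t = 13/6, so QP:PA = t:(1−t) = 13/6:-7/6

QP:PA = -13/7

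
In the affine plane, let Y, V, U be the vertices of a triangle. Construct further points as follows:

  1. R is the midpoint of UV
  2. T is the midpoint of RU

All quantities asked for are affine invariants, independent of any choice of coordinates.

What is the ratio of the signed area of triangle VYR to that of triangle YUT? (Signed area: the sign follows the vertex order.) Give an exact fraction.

[VYR]:[YUT] = 2

Choose coordinates Y = (0, 0), V = (1, 0), U = (0, 1).
1. R is the midpoint of UV ⇒ R = (1/2, 1/2)
2. T is the midpoint of RU ⇒ T = (1/4, 3/4)
2·[VYR] = -1/2, 2·[YUT] = -1/4
[VYR]:[YUT] = -1/2:-1/4 = 2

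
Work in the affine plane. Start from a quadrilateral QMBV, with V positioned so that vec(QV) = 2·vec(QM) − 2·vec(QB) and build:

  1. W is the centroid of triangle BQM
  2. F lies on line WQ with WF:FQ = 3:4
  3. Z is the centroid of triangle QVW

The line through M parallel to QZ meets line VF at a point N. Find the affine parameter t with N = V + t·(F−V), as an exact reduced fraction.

t = 63/44

Assign Q = (0, 0), M = (1, 0), B = (0, 1), V = (2, -2) — the answer is frame-independent, so this choice is without loss of generality.
1. W is the centroid of triangle BQM ⇒ W = (1/3, 1/3)
2. F lies on line WQ with WF:FQ = 3:4 ⇒ F = (4/21, 4/21)
3. Z is the centroid of triangle QVW ⇒ Z = (7/9, -5/9)
through M parallel to QZ: direction (7/9, -5/9); meets VF at N = (-13/22, 25/22)
N = V + t·(F−V) with t = 63/44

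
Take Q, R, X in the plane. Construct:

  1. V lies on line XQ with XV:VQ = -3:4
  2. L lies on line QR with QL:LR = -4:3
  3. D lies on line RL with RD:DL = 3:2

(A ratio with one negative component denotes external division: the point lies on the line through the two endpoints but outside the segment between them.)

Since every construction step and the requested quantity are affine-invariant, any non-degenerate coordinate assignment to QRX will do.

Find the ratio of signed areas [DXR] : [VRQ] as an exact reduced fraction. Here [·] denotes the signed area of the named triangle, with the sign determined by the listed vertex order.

[DXR]:[VRQ] = -9/20

Choose coordinates Q = (0, 0), R = (1, 0), X = (0, 1).
1. V lies on line XQ with XV:VQ = -3:4 ⇒ V = (0, 4)
2. L lies on line QR with QL:LR = -4:3 ⇒ L = (4, 0)
3. D lies on line RL with RD:DL = 3:2 ⇒ D = (14/5, 0)
2·[DXR] = 9/5, 2·[VRQ] = -4
[DXR]:[VRQ] = 9/5:-4 = -9/20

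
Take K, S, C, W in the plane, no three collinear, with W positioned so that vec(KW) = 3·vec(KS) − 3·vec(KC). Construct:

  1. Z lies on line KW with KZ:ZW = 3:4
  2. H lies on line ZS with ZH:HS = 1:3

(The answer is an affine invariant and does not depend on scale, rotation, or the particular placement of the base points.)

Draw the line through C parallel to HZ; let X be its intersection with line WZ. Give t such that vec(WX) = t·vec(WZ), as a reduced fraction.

Choose coordinates K = (0, 0), S = (1, 0), C = (0, 1), W = (3, -3).
1. Z lies on line KW with KZ:ZW = 3:4 ⇒ Z = (9/7, -9/7)
2. H lies on line ZS with ZH:HS = 1:3 ⇒ H = (17/14, -27/28)
through C parallel to HZ: direction (1/14, -9/28); meets WZ at X = (2/7, -2/7)
X = W + t·(Z−W) with t = 19/12

t = 19/12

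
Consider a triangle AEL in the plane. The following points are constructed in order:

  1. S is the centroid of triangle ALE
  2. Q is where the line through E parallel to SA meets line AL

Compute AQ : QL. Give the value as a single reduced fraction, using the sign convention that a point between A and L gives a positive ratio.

Work in coordinates with A = (0, 0), E = (1, 0), L = (0, 1).
1. S is the centroid of triangle ALE ⇒ S = (1/3, 1/3)
2. Q is where the line through E parallel to SA meets line AL ⇒ Q = (0, -1)
Q = A + t·(L−A) with t = -1, so AQ:QL = t:(1−t) = -1:2

AQ:QL = -1/2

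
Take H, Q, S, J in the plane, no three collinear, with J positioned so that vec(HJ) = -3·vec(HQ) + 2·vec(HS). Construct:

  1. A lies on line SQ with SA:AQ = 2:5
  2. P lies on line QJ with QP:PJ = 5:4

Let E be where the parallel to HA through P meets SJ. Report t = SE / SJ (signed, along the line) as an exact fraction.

t = 19/51

Choose coordinates H = (0, 0), Q = (1, 0), S = (0, 1), J = (-3, 2).
1. A lies on line SQ with SA:AQ = 2:5 ⇒ A = (2/7, 5/7)
2. P lies on line QJ with QP:PJ = 5:4 ⇒ P = (-11/9, 10/9)
through P parallel to HA: direction (2/7, 5/7); meets SJ at E = (-19/17, 70/51)
E = S + t·(J−S) with t = 19/51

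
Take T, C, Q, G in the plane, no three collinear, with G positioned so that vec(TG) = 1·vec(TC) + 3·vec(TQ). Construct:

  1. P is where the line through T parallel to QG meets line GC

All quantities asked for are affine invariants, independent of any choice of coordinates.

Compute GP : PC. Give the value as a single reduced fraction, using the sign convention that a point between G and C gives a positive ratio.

GP:PC = 1/2

Work in coordinates with T = (0, 0), C = (1, 0), Q = (0, 1), G = (1, 3).
1. P is where the line through T parallel to QG meets line GC ⇒ P = (1, 2)
P = G + t·(C−G) with t = 1/3, so GP:PC = t:(1−t) = 1/3:2/3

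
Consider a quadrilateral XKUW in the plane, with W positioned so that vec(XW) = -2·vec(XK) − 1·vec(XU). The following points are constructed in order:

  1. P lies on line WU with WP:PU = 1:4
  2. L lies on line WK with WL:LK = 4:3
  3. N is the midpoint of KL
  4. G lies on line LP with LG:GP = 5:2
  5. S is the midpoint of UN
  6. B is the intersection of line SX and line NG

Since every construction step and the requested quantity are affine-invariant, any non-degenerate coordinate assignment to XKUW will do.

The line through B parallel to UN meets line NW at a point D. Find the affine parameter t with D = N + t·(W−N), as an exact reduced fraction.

t = 25/121

Choose coordinates X = (0, 0), K = (1, 0), U = (0, 1), W = (-2, -1).
1. P lies on line WU with WP:PU = 1:4 ⇒ P = (-8/5, -3/5)
2. L lies on line WK with WL:LK = 4:3 ⇒ L = (-2/7, -3/7)
3. N is the midpoint of KL ⇒ N = (5/14, -3/14)
4. G lies on line LP with LG:GP = 5:2 ⇒ G = (-60/49, -27/49)
5. S is the midpoint of UN ⇒ S = (5/28, 11/28)
6. B is the intersection of line SX and line NG ⇒ B = (-45/308, -9/28)
through B parallel to UN: direction (5/14, -17/14); meets NW at D = (-10/77, -29/77)
D = N + t·(W−N) with t = 25/121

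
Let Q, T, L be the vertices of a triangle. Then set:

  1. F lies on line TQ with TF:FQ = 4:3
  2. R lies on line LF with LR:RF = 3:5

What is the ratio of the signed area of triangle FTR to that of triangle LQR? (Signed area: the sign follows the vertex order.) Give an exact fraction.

Assign Q = (0, 0), T = (1, 0), L = (0, 1) — the answer is frame-independent, so this choice is without loss of generality.
1. F lies on line TQ with TF:FQ = 4:3 ⇒ F = (3/7, 0)
2. R lies on line LF with LR:RF = 3:5 ⇒ R = (9/56, 5/8)
2·[FTR] = 5/14, 2·[LQR] = 9/56
[FTR]:[LQR] = 5/14:9/56 = 20/9

[FTR]:[LQR] = 20/9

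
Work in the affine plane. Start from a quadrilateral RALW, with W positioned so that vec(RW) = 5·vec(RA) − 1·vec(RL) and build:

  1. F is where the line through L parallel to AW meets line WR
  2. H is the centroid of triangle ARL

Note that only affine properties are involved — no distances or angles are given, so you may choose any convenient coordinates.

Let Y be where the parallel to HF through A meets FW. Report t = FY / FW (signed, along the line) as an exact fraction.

t = 11/18

Set R = (0, 0), A = (1, 0), L = (0, 1), W = (5, -1); any affine frame gives the same invariant.
1. F is where the line through L parallel to AW meets line WR ⇒ F = (20, -4)
2. H is the centroid of triangle ARL ⇒ H = (1/3, 1/3)
through A parallel to HF: direction (59/3, -13/3); meets FW at Y = (65/6, -13/6)
Y = F + t·(W−F) with t = 11/18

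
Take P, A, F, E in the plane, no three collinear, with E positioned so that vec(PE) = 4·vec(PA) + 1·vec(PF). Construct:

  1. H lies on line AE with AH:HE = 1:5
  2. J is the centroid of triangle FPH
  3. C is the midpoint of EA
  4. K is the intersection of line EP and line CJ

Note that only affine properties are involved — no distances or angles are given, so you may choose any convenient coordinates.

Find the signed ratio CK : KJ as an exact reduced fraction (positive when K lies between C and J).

CK:KJ = 9/19

Work in coordinates with P = (0, 0), A = (1, 0), F = (0, 1), E = (4, 1).
1. H lies on line AE with AH:HE = 1:5 ⇒ H = (3/2, 1/6)
2. J is the centroid of triangle FPH ⇒ J = (1/2, 7/18)
3. C is the midpoint of EA ⇒ C = (5/2, 1/2)
4. K is the intersection of line EP and line CJ ⇒ K = (13/7, 13/28)
K = C + t·(J−C) with t = 9/28, so CK:KJ = t:(1−t) = 9/28:19/28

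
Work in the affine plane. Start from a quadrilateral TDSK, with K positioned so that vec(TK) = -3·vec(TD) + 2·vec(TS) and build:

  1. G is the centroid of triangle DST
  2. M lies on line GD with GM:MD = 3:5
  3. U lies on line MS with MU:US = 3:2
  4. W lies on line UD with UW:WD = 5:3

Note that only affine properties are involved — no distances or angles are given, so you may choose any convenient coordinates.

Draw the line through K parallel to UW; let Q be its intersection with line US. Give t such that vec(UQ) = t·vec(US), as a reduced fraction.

t = -72/5

Choose coordinates T = (0, 0), D = (1, 0), S = (0, 1), K = (-3, 2).
1. G is the centroid of triangle DST ⇒ G = (1/3, 1/3)
2. M lies on line GD with GM:MD = 3:5 ⇒ M = (7/12, 5/24)
3. U lies on line MS with MU:US = 3:2 ⇒ U = (7/30, 41/60)
4. W lies on line UD with UW:WD = 5:3 ⇒ W = (57/80, 41/160)
through K parallel to UW: direction (23/48, -41/96); meets US at Q = (539/150, -1163/300)
Q = U + t·(S−U) with t = -72/5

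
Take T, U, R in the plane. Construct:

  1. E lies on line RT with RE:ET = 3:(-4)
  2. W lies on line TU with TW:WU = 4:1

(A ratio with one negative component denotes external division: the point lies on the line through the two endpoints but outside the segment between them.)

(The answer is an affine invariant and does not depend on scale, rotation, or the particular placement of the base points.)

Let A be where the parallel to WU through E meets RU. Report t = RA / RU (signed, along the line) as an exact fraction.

Choose coordinates T = (0, 0), U = (1, 0), R = (0, 1).
1. E lies on line RT with RE:ET = 3:(-4) ⇒ E = (0, 4)
2. W lies on line TU with TW:WU = 4:1 ⇒ W = (4/5, 0)
through E parallel to WU: direction (1/5, 0); meets RU at A = (-3, 4)
A = R + t·(U−R) with t = -3

t = -3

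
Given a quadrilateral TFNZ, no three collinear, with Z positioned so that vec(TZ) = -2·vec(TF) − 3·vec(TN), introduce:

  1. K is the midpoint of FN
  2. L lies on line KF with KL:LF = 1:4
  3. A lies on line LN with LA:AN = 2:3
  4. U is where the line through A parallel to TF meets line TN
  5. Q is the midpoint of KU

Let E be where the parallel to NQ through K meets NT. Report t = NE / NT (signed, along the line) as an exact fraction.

Work in coordinates with T = (0, 0), F = (1, 0), N = (0, 1), Z = (-2, -3).
1. K is the midpoint of FN ⇒ K = (1/2, 1/2)
2. L lies on line KF with KL:LF = 1:4 ⇒ L = (3/5, 2/5)
3. A lies on line LN with LA:AN = 2:3 ⇒ A = (9/25, 16/25)
4. U is where the line through A parallel to TF meets line TN ⇒ U = (0, 16/25)
5. Q is the midpoint of KU ⇒ Q = (1/4, 57/100)
through K parallel to NQ: direction (1/4, -43/100); meets NT at E = (0, 34/25)
E = N + t·(T−N) with t = -9/25

t = -9/25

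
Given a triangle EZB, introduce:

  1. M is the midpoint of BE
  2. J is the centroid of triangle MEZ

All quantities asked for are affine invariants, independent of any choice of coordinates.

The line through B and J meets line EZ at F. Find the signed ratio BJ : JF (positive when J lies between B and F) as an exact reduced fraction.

Assign E = (0, 0), Z = (1, 0), B = (0, 1) — the answer is frame-independent, so this choice is without loss of generality.
1. M is the midpoint of BE ⇒ M = (0, 1/2)
2. J is the centroid of triangle MEZ ⇒ J = (1/3, 1/6)
line BJ meets EZ at F = (2/5, 0)
J = B + t·(F−B) with t = 5/6, so BJ:JF = 5/6:1/6

BJ:JF = 5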